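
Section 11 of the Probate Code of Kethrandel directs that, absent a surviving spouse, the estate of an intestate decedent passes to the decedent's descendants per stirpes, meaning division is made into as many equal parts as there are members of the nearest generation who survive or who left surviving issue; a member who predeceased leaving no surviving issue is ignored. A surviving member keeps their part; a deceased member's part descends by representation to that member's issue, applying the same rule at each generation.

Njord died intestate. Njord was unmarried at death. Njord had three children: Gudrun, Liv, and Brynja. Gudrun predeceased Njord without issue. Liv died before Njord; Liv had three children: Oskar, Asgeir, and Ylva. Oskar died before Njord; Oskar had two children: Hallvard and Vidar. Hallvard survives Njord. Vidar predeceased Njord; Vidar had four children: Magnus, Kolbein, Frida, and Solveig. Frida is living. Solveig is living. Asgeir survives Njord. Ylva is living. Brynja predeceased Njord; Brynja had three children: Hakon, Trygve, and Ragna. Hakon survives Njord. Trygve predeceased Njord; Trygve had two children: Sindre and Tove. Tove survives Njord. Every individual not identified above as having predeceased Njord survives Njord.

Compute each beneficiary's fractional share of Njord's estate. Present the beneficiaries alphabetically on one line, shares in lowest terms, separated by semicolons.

Asgeir 1/6; Frida 1/48; Hakon 1/6; Hallvard 1/12; Kolbein 1/48; Magnus 1/48; Ragna 1/6; Sindre 1/12; Solveig 1/48; Tove 1/12; Ylva 1/6

There is no surviving spouse, so the entire estate passes to Njord's descendants per stirpes.
Gudrun left no surviving issue, so that branch lapses and is disregarded.
The estate is divided into 2 equal shares of 1/2 among Liv, Brynja.
Liv predeceased; the 1/2 allotted to Liv's branch passes to Liv's issue by representation.
The 1/2 is divided into 3 equal shares of 1/6 among Oskar, Asgeir, Ylva.
Oskar predeceased; the 1/6 allotted to Oskar's branch passes to Oskar's issue by representation.
The 1/6 is divided into 2 equal shares of 1/12 among Hallvard, Vidar.
Hallvard is living and takes 1/12.
Vidar predeceased; the 1/12 allotted to Vidar's branch passes to Vidar's issue by representation.
The 1/12 is divided into 4 equal shares of 1/48 among Magnus, Kolbein, Frida, Solveig.
Magnus is living and takes 1/48.
Kolbein is living and takes 1/48.
Frida is living and takes 1/48.
Solveig is living and takes 1/48.
Asgeir is living and takes 1/6.
Ylva is living and takes 1/6.
Brynja predeceased; the 1/2 allotted to Brynja's branch passes to Brynja's issue by representation.
The 1/2 is divided into 3 equal shares of 1/6 among Hakon, Trygve, Ragna.
Hakon is living and takes 1/6.
Trygve predeceased; the 1/6 allotted to Trygve's branch passes to Trygve's issue by representation.
The 1/6 is divided into 2 equal shares of 1/12 among Sindre, Tove.
Sindre is living and takes 1/12.
Tove is living and takes 1/12.
Ragna is living and takes 1/6.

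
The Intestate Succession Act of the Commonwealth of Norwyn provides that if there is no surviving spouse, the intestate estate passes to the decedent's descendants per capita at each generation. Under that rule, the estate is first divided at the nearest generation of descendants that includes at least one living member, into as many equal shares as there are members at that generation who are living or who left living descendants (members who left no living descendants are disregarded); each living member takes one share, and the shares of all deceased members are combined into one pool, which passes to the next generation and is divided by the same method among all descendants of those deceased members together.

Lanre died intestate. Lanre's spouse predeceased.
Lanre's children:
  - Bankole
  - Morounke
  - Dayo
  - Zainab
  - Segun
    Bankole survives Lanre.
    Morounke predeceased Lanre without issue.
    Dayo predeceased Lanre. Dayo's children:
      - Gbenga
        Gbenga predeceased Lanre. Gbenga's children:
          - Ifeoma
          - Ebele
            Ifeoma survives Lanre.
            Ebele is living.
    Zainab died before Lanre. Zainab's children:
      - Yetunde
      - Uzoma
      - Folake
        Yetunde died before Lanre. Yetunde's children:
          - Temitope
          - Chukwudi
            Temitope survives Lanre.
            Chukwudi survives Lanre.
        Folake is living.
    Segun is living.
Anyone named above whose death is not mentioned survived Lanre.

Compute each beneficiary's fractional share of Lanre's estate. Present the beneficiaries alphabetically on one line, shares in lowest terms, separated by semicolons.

Bankole 1/4; Chukwudi 1/16; Ebele 1/16; Folake 1/8; Ifeoma 1/16; Segun 1/4; Temitope 1/16; Uzoma 1/8

There is no surviving spouse, so the entire estate passes to Lanre's descendants per capita at each generation.
At generation 1 (Bankole, Dayo, Zainab, Segun) there are 4 shares of (1)/4 = 1/4 each.
Living: Bankole and Segun — each takes 1/4.
Deceased: Dayo and Zainab. Their combined 1/2 is pooled and carried to generation 2.
At generation 2 (Gbenga, Yetunde, Uzoma, Folake) there are 4 shares of (1/2)/4 = 1/8 each.
Living: Uzoma and Folake — each takes 1/8.
Deceased: Gbenga and Yetunde. Their combined 1/4 is pooled and carried to generation 3.
At generation 3 (Ifeoma, Ebele, Temitope, Chukwudi) there are 4 shares of (1/4)/4 = 1/16 each.
Living: Ifeoma, Ebele, Temitope, and Chukwudi — each takes 1/16.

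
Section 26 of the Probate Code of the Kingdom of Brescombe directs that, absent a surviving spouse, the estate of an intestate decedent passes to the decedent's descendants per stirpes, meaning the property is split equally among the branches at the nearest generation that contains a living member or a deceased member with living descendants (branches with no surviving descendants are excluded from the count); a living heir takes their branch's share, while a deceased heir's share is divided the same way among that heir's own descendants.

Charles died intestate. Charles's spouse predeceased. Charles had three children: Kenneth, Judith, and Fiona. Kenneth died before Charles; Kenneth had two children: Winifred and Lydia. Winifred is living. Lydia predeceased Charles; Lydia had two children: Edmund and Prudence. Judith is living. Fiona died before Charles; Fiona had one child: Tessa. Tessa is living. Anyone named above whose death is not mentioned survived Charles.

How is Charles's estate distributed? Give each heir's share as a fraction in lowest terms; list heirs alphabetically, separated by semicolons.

There is no surviving spouse, so the entire estate passes to Charles's descendants per stirpes.
The estate is divided into 3 equal shares of 1/3 among Kenneth, Judith, Fiona.
Kenneth predeceased; the 1/3 allotted to Kenneth's branch passes to Kenneth's issue by representation.
The 1/3 is divided into 2 equal shares of 1/6 among Winifred, Lydia.
Winifred is living and takes 1/6.
Lydia predeceased; the 1/6 allotted to Lydia's branch passes to Lydia's issue by representation.
The 1/6 is divided into 2 equal shares of 1/12 among Edmund, Prudence.
Edmund is living and takes 1/12.
Prudence is living and takes 1/12.
Judith is living and takes 1/3.
Fiona predeceased; the 1/3 allotted to Fiona's branch passes to Fiona's issue by representation.
Tessa is the sole taker at this level and receives the full 1/3.

Edmund 1/12; Judith 1/3; Prudence 1/12; Tessa 1/3; Winifred 1/6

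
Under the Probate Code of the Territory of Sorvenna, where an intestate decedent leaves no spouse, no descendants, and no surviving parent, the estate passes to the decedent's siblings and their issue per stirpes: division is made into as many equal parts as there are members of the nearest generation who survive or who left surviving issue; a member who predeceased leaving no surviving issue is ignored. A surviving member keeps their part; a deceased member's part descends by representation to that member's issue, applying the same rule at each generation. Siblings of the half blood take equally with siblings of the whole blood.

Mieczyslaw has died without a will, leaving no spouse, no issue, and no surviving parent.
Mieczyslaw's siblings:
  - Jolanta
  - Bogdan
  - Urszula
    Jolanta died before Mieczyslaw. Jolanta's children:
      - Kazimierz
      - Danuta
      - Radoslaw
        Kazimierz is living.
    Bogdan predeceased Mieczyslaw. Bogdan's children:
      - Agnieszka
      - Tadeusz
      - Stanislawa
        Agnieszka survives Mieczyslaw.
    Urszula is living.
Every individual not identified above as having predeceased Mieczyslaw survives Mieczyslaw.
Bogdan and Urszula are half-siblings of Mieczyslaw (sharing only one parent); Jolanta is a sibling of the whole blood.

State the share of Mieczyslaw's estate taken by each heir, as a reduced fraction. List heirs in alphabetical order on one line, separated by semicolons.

Agnieszka 1/9; Danuta 1/9; Kazimierz 1/9; Radoslaw 1/9; Stanislawa 1/9; Tadeusz 1/9; Urszula 1/3

No spouse, descendants, or parent survives, so the estate passes to Mieczyslaw's siblings per stirpes.
Half-blood and whole-blood siblings take equally under the stated rule.
The estate is divided into 3 equal shares of 1/3 among Jolanta, Bogdan, Urszula.
Jolanta predeceased; the 1/3 allotted to Jolanta's branch passes to Jolanta's issue by representation.
The 1/3 is divided into 3 equal shares of 1/9 among Kazimierz, Danuta, Radoslaw.
Kazimierz is living and takes 1/9.
Danuta is living and takes 1/9.
Radoslaw is living and takes 1/9.
Bogdan predeceased; the 1/3 allotted to Bogdan's branch passes to Bogdan's issue by representation.
The 1/3 is divided into 3 equal shares of 1/9 among Agnieszka, Tadeusz, Stanislawa.
Agnieszka is living and takes 1/9.
Tadeusz is living and takes 1/9.
Stanislawa is living and takes 1/9.
Urszula is living and takes 1/3.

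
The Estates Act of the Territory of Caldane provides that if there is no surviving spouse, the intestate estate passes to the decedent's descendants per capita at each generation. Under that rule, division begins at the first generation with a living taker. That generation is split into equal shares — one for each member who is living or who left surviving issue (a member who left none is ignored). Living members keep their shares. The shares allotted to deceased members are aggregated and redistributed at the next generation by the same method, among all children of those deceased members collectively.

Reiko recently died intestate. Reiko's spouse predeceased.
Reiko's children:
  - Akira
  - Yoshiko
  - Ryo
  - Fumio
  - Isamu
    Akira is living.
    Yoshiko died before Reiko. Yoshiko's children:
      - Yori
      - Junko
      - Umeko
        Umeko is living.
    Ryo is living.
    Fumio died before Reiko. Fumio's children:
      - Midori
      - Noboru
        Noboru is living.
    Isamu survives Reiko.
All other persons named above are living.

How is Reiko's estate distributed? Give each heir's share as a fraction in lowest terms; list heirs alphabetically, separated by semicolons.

Akira 1/5; Isamu 1/5; Junko 2/25; Midori 2/25; Noboru 2/25; Ryo 1/5; Umeko 2/25; Yori 2/25

There is no surviving spouse, so the entire estate passes to Reiko's descendants per capita at each generation.
At generation 1 (Akira, Yoshiko, Ryo, Fumio, Isamu) there are 5 shares of (1)/5 = 1/5 each.
Living: Akira, Ryo, and Isamu — each takes 1/5.
Deceased: Yoshiko and Fumio. Their combined 2/5 is pooled and carried to generation 2.
At generation 2 (Yori, Junko, Umeko, Midori, Noboru) there are 5 shares of (2/5)/5 = 2/25 each.
Living: Yori, Junko, Umeko, Midori, and Noboru — each takes 2/25.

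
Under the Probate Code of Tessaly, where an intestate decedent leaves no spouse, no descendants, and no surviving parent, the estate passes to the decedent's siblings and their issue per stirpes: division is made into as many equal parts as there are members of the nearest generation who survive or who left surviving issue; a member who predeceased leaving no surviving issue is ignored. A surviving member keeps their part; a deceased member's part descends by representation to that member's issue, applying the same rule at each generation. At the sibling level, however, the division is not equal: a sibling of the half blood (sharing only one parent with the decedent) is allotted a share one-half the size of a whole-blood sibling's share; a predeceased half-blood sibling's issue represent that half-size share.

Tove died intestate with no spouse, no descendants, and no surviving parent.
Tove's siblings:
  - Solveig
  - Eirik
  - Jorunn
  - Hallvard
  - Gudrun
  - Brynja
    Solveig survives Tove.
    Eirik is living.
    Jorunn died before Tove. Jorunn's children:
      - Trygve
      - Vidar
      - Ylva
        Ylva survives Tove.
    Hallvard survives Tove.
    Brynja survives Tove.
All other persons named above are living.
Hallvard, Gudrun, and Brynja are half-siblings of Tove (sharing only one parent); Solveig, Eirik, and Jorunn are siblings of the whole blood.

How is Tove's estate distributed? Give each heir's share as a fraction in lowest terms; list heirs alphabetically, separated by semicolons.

Brynja 1/9; Eirik 2/9; Gudrun 1/9; Hallvard 1/9; Solveig 2/9; Trygve 2/27; Vidar 2/27; Ylva 2/27

No spouse, descendants, or parent survives, so the estate passes to Tove's siblings per stirpes.
Half-blood siblings count for one-half the weight of whole-blood siblings at the initial division.
Dividing 1 in proportion to weights (total weight 9/2): Solveig (weight 1) → 2/9; Eirik (weight 1) → 2/9; Jorunn (weight 1) → 2/9; Hallvard (weight 1/2) → 1/9; Gudrun (weight 1/2) → 1/9; Brynja (weight 1/2) → 1/9.
Solveig is living and takes 2/9.
Eirik is living and takes 2/9.
Jorunn predeceased; the 2/9 allotted to Jorunn's branch passes to Jorunn's issue by representation.
The 2/9 is divided into 3 equal shares of 2/27 among Trygve, Vidar, Ylva.
Trygve is living and takes 2/27.
Vidar is living and takes 2/27.
Ylva is living and takes 2/27.
Hallvard is living and takes 1/9.
Gudrun is living and takes 1/9.
Brynja is living and takes 1/9.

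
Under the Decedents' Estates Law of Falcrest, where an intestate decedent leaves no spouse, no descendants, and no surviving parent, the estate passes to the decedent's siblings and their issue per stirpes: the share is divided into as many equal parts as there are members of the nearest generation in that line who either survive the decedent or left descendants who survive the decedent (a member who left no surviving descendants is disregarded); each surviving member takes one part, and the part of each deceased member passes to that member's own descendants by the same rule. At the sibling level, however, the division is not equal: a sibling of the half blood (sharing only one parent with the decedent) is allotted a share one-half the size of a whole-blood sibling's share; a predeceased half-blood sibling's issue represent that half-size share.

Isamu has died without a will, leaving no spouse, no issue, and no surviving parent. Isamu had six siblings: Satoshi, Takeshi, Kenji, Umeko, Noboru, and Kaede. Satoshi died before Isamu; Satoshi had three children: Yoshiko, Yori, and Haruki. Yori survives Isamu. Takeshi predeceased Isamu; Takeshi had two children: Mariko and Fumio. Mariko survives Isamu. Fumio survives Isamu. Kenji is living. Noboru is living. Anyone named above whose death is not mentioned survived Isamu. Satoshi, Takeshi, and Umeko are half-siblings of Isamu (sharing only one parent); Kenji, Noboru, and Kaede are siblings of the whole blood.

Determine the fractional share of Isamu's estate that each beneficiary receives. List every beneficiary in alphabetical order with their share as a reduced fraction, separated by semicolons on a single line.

Fumio 1/18; Haruki 1/27; Kaede 2/9; Kenji 2/9; Mariko 1/18; Noboru 2/9; Umeko 1/9; Yori 1/27; Yoshiko 1/27

No spouse, descendants, or parent survives, so the estate passes to Isamu's siblings per stirpes.
Half-blood siblings count for one-half the weight of whole-blood siblings at the initial division.
Dividing 1 in proportion to weights (total weight 9/2): Satoshi (weight 1/2) → 1/9; Takeshi (weight 1/2) → 1/9; Kenji (weight 1) → 2/9; Umeko (weight 1/2) → 1/9; Noboru (weight 1) → 2/9; Kaede (weight 1) → 2/9.
Satoshi predeceased; the 1/9 allotted to Satoshi's branch passes to Satoshi's issue by representation.
The 1/9 is divided into 3 equal shares of 1/27 among Yoshiko, Yori, Haruki.
Yoshiko is living and takes 1/27.
Yori is living and takes 1/27.
Haruki is living and takes 1/27.
Takeshi predeceased; the 1/9 allotted to Takeshi's branch passes to Takeshi's issue by representation.
The 1/9 is divided into 2 equal shares of 1/18 among Mariko, Fumio.
Mariko is living and takes 1/18.
Fumio is living and takes 1/18.
Kenji is living and takes 2/9.
Umeko is living and takes 1/9.
Noboru is living and takes 2/9.
Kaede is living and takes 2/9.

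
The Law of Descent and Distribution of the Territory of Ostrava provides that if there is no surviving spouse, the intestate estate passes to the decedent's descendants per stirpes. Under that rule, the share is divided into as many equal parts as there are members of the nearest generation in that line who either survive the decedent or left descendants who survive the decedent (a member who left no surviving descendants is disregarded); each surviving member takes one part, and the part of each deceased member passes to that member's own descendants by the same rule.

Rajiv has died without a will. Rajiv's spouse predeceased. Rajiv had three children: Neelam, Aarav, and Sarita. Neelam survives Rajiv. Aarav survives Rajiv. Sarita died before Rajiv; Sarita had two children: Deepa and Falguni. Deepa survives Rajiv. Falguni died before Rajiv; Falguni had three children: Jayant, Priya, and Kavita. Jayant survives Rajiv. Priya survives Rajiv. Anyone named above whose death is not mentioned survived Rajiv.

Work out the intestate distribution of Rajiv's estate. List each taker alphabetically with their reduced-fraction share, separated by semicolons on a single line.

There is no surviving spouse, so the entire estate passes to Rajiv's descendants per stirpes.
The estate is divided into 3 equal shares of 1/3 among Neelam, Aarav, Sarita.
Neelam is living and takes 1/3.
Aarav is living and takes 1/3.
Sarita predeceased; the 1/3 allotted to Sarita's branch passes to Sarita's issue by representation.
The 1/3 is divided into 2 equal shares of 1/6 among Deepa, Falguni.
Deepa is living and takes 1/6.
Falguni predeceased; the 1/6 allotted to Falguni's branch passes to Falguni's issue by representation.
The 1/6 is divided into 3 equal shares of 1/18 among Jayant, Priya, Kavita.
Jayant is living and takes 1/18.
Priya is living and takes 1/18.
Kavita is living and takes 1/18.

Aarav 1/3; Deepa 1/6; Jayant 1/18; Kavita 1/18; Neelam 1/3; Priya 1/18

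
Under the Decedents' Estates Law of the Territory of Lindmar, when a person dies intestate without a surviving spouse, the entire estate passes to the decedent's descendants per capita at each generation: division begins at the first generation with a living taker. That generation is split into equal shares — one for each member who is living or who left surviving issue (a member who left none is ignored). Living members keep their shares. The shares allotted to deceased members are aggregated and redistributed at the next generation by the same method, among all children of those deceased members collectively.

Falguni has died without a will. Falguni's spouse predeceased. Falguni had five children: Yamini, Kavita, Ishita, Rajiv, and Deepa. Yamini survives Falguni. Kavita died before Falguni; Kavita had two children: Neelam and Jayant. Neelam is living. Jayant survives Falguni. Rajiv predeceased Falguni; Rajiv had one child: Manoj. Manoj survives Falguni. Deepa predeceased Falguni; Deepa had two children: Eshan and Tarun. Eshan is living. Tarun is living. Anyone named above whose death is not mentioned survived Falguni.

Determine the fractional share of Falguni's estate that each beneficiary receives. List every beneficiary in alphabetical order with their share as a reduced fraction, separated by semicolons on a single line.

There is no surviving spouse, so the entire estate passes to Falguni's descendants per capita at each generation.
At generation 1 (Yamini, Kavita, Ishita, Rajiv, Deepa) there are 5 shares of (1)/5 = 1/5 each.
Living: Yamini and Ishita — each takes 1/5.
Deceased: Kavita, Rajiv, and Deepa. Their combined 3/5 is pooled and carried to generation 2.
At generation 2 (Neelam, Jayant, Manoj, Eshan, Tarun) there are 5 shares of (3/5)/5 = 3/25 each.
Living: Neelam, Jayant, Manoj, Eshan, and Tarun — each takes 3/25.

Eshan 3/25; Ishita 1/5; Jayant 3/25; Manoj 3/25; Neelam 3/25; Tarun 3/25; Yamini 1/5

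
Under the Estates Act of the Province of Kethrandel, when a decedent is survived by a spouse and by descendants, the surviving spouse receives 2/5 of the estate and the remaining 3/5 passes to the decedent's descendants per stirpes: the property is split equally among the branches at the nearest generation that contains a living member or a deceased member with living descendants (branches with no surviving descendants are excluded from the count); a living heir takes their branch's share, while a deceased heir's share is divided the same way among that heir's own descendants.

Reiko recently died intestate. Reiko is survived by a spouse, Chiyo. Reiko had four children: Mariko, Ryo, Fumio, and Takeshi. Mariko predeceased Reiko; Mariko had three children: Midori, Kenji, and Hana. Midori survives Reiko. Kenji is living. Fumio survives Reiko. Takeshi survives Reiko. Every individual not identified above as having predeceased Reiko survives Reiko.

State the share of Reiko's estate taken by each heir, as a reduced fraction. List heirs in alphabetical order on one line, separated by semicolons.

Chiyo, as surviving spouse, takes 2/5.
The remaining 3/5 passes to Reiko's descendants per stirpes.
The 3/5 is divided into 4 equal shares of 3/20 among Mariko, Ryo, Fumio, Takeshi.
Mariko predeceased; the 3/20 allotted to Mariko's branch passes to Mariko's issue by representation.
The 3/20 is divided into 3 equal shares of 1/20 among Midori, Kenji, Hana.
Midori is living and takes 1/20.
Kenji is living and takes 1/20.
Hana is living and takes 1/20.
Ryo is living and takes 3/20.
Fumio is living and takes 3/20.
Takeshi is living and takes 3/20.

Chiyo 2/5; Fumio 3/20; Hana 1/20; Kenji 1/20; Midori 1/20; Ryo 3/20; Takeshi 3/20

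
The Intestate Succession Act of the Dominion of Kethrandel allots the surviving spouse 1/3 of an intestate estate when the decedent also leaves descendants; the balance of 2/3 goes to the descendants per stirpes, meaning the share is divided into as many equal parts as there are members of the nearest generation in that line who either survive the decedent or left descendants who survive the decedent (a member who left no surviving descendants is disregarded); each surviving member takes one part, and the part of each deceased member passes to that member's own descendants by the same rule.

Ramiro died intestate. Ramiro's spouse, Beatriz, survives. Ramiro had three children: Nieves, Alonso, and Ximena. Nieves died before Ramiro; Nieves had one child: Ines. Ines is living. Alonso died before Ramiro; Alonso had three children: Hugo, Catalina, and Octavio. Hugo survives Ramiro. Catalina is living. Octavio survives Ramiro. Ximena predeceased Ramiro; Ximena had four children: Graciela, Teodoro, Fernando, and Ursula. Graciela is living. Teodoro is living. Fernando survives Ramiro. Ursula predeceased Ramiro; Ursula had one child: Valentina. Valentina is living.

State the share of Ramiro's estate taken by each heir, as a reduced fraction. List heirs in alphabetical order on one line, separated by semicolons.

Beatriz 1/3; Catalina 2/27; Fernando 1/18; Graciela 1/18; Hugo 2/27; Ines 2/9; Octavio 2/27; Teodoro 1/18; Valentina 1/18

Beatriz, as surviving spouse, takes 1/3.
The remaining 2/3 passes to Ramiro's descendants per stirpes.
The 2/3 is divided into 3 equal shares of 2/9 among Nieves, Alonso, Ximena.
Nieves predeceased; the 2/9 allotted to Nieves's branch passes to Nieves's issue by representation.
Ines is the sole taker at this level and receives the full 2/9.
Alonso predeceased; the 2/9 allotted to Alonso's branch passes to Alonso's issue by representation.
The 2/9 is divided into 3 equal shares of 2/27 among Hugo, Catalina, Octavio.
Hugo is living and takes 2/27.
Catalina is living and takes 2/27.
Octavio is living and takes 2/27.
Ximena predeceased; the 2/9 allotted to Ximena's branch passes to Ximena's issue by representation.
The 2/9 is divided into 4 equal shares of 1/18 among Graciela, Teodoro, Fernando, Ursula.
Graciela is living and takes 1/18.
Teodoro is living and takes 1/18.
Fernando is living and takes 1/18.
Ursula predeceased; the 1/18 allotted to Ursula's branch passes to Ursula's issue by representation.
Valentina is the sole taker at this level and receives the full 1/18.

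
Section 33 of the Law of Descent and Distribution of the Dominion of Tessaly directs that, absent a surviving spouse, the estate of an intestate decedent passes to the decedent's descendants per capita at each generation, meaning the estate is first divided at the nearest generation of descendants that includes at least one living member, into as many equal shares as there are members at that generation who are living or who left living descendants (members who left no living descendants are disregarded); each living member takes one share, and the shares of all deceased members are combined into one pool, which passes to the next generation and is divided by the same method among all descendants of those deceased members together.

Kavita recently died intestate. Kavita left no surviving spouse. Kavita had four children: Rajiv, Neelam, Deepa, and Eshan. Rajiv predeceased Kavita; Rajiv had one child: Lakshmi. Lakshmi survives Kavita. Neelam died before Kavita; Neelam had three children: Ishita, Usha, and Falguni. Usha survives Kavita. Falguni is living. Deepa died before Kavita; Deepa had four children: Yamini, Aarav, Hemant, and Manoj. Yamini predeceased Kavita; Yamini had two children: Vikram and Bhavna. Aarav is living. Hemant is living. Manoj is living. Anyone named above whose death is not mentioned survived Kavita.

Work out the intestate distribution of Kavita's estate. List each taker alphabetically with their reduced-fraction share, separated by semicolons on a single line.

Aarav 3/32; Bhavna 3/64; Eshan 1/4; Falguni 3/32; Hemant 3/32; Ishita 3/32; Lakshmi 3/32; Manoj 3/32; Usha 3/32; Vikram 3/64

There is no surviving spouse, so the entire estate passes to Kavita's descendants per capita at each generation.
At generation 1 (Rajiv, Neelam, Deepa, Eshan) there are 4 shares of (1)/4 = 1/4 each.
Living: Eshan — each takes 1/4.
Deceased: Rajiv, Neelam, and Deepa. Their combined 3/4 is pooled and carried to generation 2.
At generation 2 (Lakshmi, Ishita, Usha, Falguni, Yamini, Aarav, Hemant, Manoj) there are 8 shares of (3/4)/8 = 3/32 each.
Living: Lakshmi, Ishita, Usha, Falguni, Aarav, Hemant, and Manoj — each takes 3/32.
Deceased: Yamini. That 3/32 share is carried to generation 3.
At generation 3 (Vikram, Bhavna) there are 2 shares of (3/32)/2 = 3/64 each.
Living: Vikram and Bhavna — each takes 3/64.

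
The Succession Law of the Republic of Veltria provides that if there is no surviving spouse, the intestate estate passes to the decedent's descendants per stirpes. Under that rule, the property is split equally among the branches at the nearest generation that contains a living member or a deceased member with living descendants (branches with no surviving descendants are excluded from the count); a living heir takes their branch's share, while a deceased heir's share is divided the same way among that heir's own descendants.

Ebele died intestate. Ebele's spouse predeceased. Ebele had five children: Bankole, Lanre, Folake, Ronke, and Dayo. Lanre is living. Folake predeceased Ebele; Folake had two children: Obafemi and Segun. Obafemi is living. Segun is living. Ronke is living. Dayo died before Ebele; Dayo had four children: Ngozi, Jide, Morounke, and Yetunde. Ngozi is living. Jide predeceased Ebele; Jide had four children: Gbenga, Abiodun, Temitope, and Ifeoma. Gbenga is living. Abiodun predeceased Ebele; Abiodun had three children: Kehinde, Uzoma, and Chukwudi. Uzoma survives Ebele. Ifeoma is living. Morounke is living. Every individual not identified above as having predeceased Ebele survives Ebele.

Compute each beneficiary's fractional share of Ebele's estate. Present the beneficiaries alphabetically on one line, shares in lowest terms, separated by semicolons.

There is no surviving spouse, so the entire estate passes to Ebele's descendants per stirpes.
The estate is divided into 5 equal shares of 1/5 among Bankole, Lanre, Folake, Ronke, Dayo.
Bankole is living and takes 1/5.
Lanre is living and takes 1/5.
Folake predeceased; the 1/5 allotted to Folake's branch passes to Folake's issue by representation.
The 1/5 is divided into 2 equal shares of 1/10 among Obafemi, Segun.
Obafemi is living and takes 1/10.
Segun is living and takes 1/10.
Ronke is living and takes 1/5.
Dayo predeceased; the 1/5 allotted to Dayo's branch passes to Dayo's issue by representation.
The 1/5 is divided into 4 equal shares of 1/20 among Ngozi, Jide, Morounke, Yetunde.
Ngozi is living and takes 1/20.
Jide predeceased; the 1/20 allotted to Jide's branch passes to Jide's issue by representation.
The 1/20 is divided into 4 equal shares of 1/80 among Gbenga, Abiodun, Temitope, Ifeoma.
Gbenga is living and takes 1/80.
Abiodun predeceased; the 1/80 allotted to Abiodun's branch passes to Abiodun's issue by representation.
The 1/80 is divided into 3 equal shares of 1/240 among Kehinde, Uzoma, Chukwudi.
Kehinde is living and takes 1/240.
Uzoma is living and takes 1/240.
Chukwudi is living and takes 1/240.
Temitope is living and takes 1/80.
Ifeoma is living and takes 1/80.
Morounke is living and takes 1/20.
Yetunde is living and takes 1/20.

Bankole 1/5; Chukwudi 1/240; Gbenga 1/80; Ifeoma 1/80; Kehinde 1/240; Lanre 1/5; Morounke 1/20; Ngozi 1/20; Obafemi 1/10; Ronke 1/5; Segun 1/10; Temitope 1/80; Uzoma 1/240; Yetunde 1/20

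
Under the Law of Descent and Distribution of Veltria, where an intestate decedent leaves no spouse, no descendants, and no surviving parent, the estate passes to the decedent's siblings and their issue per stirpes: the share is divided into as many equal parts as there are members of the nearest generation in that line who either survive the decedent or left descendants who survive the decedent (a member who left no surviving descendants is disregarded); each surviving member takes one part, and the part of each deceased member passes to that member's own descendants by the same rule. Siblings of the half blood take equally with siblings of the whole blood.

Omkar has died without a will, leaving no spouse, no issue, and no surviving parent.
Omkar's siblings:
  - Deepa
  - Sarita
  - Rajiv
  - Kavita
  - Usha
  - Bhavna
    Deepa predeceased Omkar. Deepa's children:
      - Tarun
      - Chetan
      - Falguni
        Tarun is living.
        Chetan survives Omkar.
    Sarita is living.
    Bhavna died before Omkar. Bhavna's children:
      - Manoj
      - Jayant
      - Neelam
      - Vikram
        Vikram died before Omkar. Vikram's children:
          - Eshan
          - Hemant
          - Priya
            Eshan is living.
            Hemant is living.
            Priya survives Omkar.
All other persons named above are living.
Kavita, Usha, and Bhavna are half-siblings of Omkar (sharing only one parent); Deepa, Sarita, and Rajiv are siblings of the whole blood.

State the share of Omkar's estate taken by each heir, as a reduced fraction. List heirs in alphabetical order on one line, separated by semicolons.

Chetan 1/18; Eshan 1/72; Falguni 1/18; Hemant 1/72; Jayant 1/24; Kavita 1/6; Manoj 1/24; Neelam 1/24; Priya 1/72; Rajiv 1/6; Sarita 1/6; Tarun 1/18; Usha 1/6

No spouse, descendants, or parent survives, so the estate passes to Omkar's siblings per stirpes.
Half-blood and whole-blood siblings take equally under the stated rule.
The estate is divided into 6 equal shares of 1/6 among Deepa, Sarita, Rajiv, Kavita, Usha, Bhavna.
Deepa predeceased; the 1/6 allotted to Deepa's branch passes to Deepa's issue by representation.
The 1/6 is divided into 3 equal shares of 1/18 among Tarun, Chetan, Falguni.
Tarun is living and takes 1/18.
Chetan is living and takes 1/18.
Falguni is living and takes 1/18.
Sarita is living and takes 1/6.
Rajiv is living and takes 1/6.
Kavita is living and takes 1/6.
Usha is living and takes 1/6.
Bhavna predeceased; the 1/6 allotted to Bhavna's branch passes to Bhavna's issue by representation.
The 1/6 is divided into 4 equal shares of 1/24 among Manoj, Jayant, Neelam, Vikram.
Manoj is living and takes 1/24.
Jayant is living and takes 1/24.
Neelam is living and takes 1/24.
Vikram predeceased; the 1/24 allotted to Vikram's branch passes to Vikram's issue by representation.
The 1/24 is divided into 3 equal shares of 1/72 among Eshan, Hemant, Priya.
Eshan is living and takes 1/72.
Hemant is living and takes 1/72.
Priya is living and takes 1/72.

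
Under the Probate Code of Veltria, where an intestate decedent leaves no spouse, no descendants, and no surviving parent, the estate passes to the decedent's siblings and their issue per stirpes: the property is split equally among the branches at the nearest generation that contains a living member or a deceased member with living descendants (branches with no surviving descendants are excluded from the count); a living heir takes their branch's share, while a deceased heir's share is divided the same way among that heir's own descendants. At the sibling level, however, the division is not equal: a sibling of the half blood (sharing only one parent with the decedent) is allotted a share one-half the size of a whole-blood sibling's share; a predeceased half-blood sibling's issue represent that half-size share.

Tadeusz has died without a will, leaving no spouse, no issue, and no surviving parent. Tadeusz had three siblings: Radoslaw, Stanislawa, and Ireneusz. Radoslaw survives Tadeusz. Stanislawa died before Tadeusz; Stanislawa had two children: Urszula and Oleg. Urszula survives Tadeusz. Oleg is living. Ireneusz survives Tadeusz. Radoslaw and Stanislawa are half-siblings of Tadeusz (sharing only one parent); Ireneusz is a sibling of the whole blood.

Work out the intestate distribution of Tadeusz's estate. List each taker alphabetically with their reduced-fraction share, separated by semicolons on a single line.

Ireneusz 1/2; Oleg 1/8; Radoslaw 1/4; Urszula 1/8

No spouse, descendants, or parent survives, so the estate passes to Tadeusz's siblings per stirpes.
Half-blood siblings count for one-half the weight of whole-blood siblings at the initial division.
Dividing 1 in proportion to weights (total weight 2): Radoslaw (weight 1/2) → 1/4; Stanislawa (weight 1/2) → 1/4; Ireneusz (weight 1) → 1/2.
Radoslaw is living and takes 1/4.
Stanislawa predeceased; the 1/4 allotted to Stanislawa's branch passes to Stanislawa's issue by representation.
The 1/4 is divided into 2 equal shares of 1/8 among Urszula, Oleg.
Urszula is living and takes 1/8.
Oleg is living and takes 1/8.
Ireneusz is living and takes 1/2.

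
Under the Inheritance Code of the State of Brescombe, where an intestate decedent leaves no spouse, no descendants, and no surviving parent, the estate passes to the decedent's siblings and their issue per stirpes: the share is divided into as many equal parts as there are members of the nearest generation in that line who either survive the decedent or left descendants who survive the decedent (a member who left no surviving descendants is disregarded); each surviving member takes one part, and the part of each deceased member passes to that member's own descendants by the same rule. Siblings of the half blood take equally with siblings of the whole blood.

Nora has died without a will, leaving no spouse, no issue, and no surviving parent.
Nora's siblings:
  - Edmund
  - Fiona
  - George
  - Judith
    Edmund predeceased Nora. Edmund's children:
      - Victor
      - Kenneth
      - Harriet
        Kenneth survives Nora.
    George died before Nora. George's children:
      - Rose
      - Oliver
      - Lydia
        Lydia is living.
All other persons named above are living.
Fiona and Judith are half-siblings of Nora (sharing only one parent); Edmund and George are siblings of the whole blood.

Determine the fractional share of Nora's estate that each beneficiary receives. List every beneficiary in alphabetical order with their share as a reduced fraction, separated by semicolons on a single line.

Fiona 1/4; Harriet 1/12; Judith 1/4; Kenneth 1/12; Lydia 1/12; Oliver 1/12; Rose 1/12; Victor 1/12

No spouse, descendants, or parent survives, so the estate passes to Nora's siblings per stirpes.
Half-blood and whole-blood siblings take equally under the stated rule.
The estate is divided into 4 equal shares of 1/4 among Edmund, Fiona, George, Judith.
Edmund predeceased; the 1/4 allotted to Edmund's branch passes to Edmund's issue by representation.
The 1/4 is divided into 3 equal shares of 1/12 among Victor, Kenneth, Harriet.
Victor is living and takes 1/12.
Kenneth is living and takes 1/12.
Harriet is living and takes 1/12.
Fiona is living and takes 1/4.
George predeceased; the 1/4 allotted to George's branch passes to George's issue by representation.
The 1/4 is divided into 3 equal shares of 1/12 among Rose, Oliver, Lydia.
Rose is living and takes 1/12.
Oliver is living and takes 1/12.
Lydia is living and takes 1/12.
Judith is living and takes 1/4.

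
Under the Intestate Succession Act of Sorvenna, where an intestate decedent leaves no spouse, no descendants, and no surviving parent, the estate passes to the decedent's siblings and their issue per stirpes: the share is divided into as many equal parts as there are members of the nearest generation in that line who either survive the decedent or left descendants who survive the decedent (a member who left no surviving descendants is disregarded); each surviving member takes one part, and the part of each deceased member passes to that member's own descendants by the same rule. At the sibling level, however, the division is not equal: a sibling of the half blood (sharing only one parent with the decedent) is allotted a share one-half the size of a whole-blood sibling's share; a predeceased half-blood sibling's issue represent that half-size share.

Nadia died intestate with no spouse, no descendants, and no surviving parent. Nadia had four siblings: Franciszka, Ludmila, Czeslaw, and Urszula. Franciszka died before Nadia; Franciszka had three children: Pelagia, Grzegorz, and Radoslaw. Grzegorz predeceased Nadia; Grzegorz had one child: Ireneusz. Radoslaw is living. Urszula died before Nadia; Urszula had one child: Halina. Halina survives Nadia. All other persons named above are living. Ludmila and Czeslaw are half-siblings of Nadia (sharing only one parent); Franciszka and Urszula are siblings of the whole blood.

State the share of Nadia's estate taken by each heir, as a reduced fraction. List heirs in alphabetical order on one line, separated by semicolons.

Czeslaw 1/6; Halina 1/3; Ireneusz 1/9; Ludmila 1/6; Pelagia 1/9; Radoslaw 1/9

No spouse, descendants, or parent survives, so the estate passes to Nadia's siblings per stirpes.
Half-blood siblings count for one-half the weight of whole-blood siblings at the initial division.
Dividing 1 in proportion to weights (total weight 3): Franciszka (weight 1) → 1/3; Ludmila (weight 1/2) → 1/6; Czeslaw (weight 1/2) → 1/6; Urszula (weight 1) → 1/3.
Franciszka predeceased; the 1/3 allotted to Franciszka's branch passes to Franciszka's issue by representation.
The 1/3 is divided into 3 equal shares of 1/9 among Pelagia, Grzegorz, Radoslaw.
Pelagia is living and takes 1/9.
Grzegorz predeceased; the 1/9 allotted to Grzegorz's branch passes to Grzegorz's issue by representation.
Ireneusz is the sole taker at this level and receives the full 1/9.
Radoslaw is living and takes 1/9.
Ludmila is living and takes 1/6.
Czeslaw is living and takes 1/6.
Urszula predeceased; the 1/3 allotted to Urszula's branch passes to Urszula's issue by representation.
Halina is the sole taker at this level and receives the full 1/3.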